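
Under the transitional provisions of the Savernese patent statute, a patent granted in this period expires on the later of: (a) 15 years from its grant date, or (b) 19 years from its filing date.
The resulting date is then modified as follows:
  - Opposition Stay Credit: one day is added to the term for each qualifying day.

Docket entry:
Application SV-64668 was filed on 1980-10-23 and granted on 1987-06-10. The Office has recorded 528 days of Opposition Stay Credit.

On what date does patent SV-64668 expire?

(a) grant + 15 years → 10 June 2002.
(b) filing + 19 years → 23 October 1999.
Later of the two: 10 June 2002.
Opposition Stay Credit: +528 days → 20 November 2003.

2003-11-20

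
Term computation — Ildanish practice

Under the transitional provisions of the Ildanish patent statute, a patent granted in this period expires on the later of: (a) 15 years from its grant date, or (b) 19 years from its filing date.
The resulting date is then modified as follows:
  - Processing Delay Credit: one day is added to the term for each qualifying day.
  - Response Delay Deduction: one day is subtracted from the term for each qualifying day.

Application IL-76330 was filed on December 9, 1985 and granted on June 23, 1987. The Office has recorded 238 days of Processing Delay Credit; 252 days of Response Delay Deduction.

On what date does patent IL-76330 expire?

November 25, 2004

(a) grant + 15 years → 23 June 2002.
(b) filing + 19 years → 9 December 2004.
Later of the two: 9 December 2004.
Processing Delay Credit: +238 days → 4 August 2005.
Response Delay Deduction: −252 days → 25 November 2004.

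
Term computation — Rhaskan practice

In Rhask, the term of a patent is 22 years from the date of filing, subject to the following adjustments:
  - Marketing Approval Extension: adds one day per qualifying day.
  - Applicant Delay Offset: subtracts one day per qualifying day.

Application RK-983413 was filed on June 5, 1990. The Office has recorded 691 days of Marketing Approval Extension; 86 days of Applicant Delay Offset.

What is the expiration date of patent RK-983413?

Base term: filing date + 22 years → 5 June 2012.
Marketing Approval Extension: +691 days → 27 April 2014.
Applicant Delay Offset: −86 days → 31 January 2014.

January 31, 2014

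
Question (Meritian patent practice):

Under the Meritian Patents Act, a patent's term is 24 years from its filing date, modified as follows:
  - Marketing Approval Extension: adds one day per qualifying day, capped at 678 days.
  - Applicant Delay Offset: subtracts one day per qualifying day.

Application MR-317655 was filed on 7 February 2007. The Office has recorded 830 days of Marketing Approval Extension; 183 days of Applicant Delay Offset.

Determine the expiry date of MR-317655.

Base term: filing date + 24 years → 7 February 2031.
Marketing Approval Extension: 830 days claimed exceeds the 678-day cap, so +678 days → 16 December 2032.
Applicant Delay Offset: −183 days → 16 June 2032.

2032-06-16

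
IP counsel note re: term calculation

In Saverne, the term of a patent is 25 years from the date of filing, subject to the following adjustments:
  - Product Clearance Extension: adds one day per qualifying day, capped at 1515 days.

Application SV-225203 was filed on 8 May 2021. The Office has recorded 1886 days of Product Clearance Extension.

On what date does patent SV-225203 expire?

Base term: filing date + 25 years → 8 May 2046.
Product Clearance Extension: 1886 days claimed exceeds the 1515-day cap, so +1515 days → 1 July 2050.

July 1, 2050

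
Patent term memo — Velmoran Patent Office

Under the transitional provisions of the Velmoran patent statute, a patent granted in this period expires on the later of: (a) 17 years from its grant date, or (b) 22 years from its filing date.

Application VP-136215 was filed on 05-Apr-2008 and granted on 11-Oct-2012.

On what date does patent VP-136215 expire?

April 5, 2030

(a) grant + 17 years → 11 October 2029.
(b) filing + 22 years → 5 April 2030.
Later of the two: 5 April 2030.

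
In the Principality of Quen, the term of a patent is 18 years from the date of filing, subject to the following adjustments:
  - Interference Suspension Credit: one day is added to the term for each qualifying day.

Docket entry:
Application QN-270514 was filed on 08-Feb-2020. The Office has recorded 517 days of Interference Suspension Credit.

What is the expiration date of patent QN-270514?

Base term: filing date + 18 years → 8 February 2038.
Interference Suspension Credit: +517 days → 10 July 2039.

July 10, 2039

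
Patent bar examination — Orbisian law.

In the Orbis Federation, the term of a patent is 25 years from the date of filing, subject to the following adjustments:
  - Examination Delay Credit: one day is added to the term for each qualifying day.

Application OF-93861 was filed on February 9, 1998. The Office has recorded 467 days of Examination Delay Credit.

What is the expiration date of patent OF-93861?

Base term: filing date + 25 years → 9 February 2023.
Examination Delay Credit: +467 days → 21 May 2024.

2024-05-21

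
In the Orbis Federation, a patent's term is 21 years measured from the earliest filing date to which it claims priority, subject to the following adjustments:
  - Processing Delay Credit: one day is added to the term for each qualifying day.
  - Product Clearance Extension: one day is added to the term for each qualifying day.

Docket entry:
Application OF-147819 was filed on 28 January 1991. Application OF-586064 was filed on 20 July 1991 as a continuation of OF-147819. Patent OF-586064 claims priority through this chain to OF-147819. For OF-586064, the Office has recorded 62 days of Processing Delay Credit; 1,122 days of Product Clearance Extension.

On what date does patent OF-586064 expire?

Earliest priority filing: 28 January 1991.
Base term: 28 January 1991 + 21 years → 28 January 2012.
Processing Delay Credit: +62 days → 30 March 2012.
Product Clearance Extension: +1122 days → 26 April 2015.

April 26, 2015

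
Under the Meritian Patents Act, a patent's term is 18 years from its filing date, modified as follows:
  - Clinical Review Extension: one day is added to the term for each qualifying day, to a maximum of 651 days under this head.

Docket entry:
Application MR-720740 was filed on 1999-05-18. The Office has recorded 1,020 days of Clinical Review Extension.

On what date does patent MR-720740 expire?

February 28, 2019

Base term: filing date + 18 years → 18 May 2017.
Clinical Review Extension: 1020 days claimed exceeds the 651-day cap, so +651 days → 28 February 2019.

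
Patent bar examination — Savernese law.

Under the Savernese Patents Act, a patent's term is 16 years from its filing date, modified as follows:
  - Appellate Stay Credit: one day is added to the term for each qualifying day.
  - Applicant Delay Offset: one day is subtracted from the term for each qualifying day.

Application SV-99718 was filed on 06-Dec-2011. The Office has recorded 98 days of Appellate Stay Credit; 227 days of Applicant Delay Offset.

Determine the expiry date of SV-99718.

Base term: filing date + 16 years → 6 December 2027.
Appellate Stay Credit: +98 days → 13 March 2028.
Applicant Delay Offset: −227 days → 30 July 2027.

July 30, 2027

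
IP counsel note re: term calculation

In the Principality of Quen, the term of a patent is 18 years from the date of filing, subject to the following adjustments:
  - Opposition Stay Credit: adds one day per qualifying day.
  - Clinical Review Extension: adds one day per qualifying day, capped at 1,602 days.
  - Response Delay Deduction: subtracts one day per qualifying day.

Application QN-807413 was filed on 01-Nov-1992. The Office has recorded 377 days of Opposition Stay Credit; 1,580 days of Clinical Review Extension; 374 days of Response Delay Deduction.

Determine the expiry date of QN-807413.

March 3, 2015

Base term: filing date + 18 years → 1 November 2010.
Opposition Stay Credit: +377 days → 13 November 2011.
Clinical Review Extension: 1580 days (within the 1602-day cap) → +1580 days → 11 March 2016.
Response Delay Deduction: −374 days → 3 March 2015.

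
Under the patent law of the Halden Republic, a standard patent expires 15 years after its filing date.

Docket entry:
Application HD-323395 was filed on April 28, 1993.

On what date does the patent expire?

Filing date + 15 years → 28 April 2008.

2008-04-28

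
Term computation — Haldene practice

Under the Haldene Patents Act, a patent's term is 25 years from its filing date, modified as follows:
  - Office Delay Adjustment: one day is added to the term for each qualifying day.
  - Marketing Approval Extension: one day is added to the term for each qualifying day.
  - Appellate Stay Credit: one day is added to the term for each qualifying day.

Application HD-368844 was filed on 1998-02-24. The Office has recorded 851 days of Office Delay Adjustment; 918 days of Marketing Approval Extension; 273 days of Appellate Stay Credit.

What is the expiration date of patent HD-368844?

September 27, 2028

Base term: filing date + 25 years → 24 February 2023.
Office Delay Adjustment: +851 days → 24 June 2025.
Marketing Approval Extension: +918 days → 29 December 2027.
Appellate Stay Credit: +273 days → 27 September 2028.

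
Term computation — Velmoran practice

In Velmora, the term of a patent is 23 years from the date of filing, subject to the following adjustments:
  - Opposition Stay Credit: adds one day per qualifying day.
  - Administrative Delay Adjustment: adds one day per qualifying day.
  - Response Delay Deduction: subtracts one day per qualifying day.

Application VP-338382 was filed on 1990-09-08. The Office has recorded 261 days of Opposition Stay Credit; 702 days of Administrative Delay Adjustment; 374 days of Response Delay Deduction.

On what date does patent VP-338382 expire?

Base term: filing date + 23 years → 8 September 2013.
Opposition Stay Credit: +261 days → 27 May 2014.
Administrative Delay Adjustment: +702 days → 28 April 2016.
Response Delay Deduction: −374 days → 20 April 2015.

April 20, 2015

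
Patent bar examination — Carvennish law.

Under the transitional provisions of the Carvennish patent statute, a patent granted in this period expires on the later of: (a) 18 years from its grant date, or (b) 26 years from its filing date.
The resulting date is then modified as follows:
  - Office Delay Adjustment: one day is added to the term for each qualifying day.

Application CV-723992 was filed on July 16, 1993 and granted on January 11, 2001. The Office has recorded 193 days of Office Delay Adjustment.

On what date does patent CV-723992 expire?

(a) grant + 18 years → 11 January 2019.
(b) filing + 26 years → 16 July 2019.
Later of the two: 16 July 2019.
Office Delay Adjustment: +193 days → 25 January 2020.

2020-01-25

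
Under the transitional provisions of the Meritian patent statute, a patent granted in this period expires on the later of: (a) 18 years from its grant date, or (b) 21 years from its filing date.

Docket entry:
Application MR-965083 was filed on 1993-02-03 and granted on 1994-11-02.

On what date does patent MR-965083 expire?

(a) grant + 18 years → 2 November 2012.
(b) filing + 21 years → 3 February 2014.
Later of the two: 3 February 2014.

2014-02-03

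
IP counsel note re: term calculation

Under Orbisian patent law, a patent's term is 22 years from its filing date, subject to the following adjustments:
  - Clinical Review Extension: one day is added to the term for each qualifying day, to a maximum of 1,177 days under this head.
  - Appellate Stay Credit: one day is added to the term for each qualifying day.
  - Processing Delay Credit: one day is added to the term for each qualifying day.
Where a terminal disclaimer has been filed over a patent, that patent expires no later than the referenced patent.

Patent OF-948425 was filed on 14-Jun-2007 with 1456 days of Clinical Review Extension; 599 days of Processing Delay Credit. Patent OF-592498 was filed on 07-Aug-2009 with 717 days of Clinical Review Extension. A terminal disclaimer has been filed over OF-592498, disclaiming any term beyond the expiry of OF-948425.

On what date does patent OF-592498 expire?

July 24, 2033

Natural term of OF-592498:
  Base: filing + 22 years → 7 August 2031.
  Clinical Review Extension: 717 days (within the 1177-day cap) → +717 days → 24 July 2033.
Expiry of referenced patent OF-948425:
  Base: filing + 22 years → 14 June 2029.
  Clinical Review Extension: 1456 days claimed exceeds the 1177-day cap, so +1177 days → 3 September 2032.
  Processing Delay Credit: +599 days → 25 April 2034.
Terminal disclaimer: OF-592498 expires on the earlier of 24 July 2033 and 25 April 2034.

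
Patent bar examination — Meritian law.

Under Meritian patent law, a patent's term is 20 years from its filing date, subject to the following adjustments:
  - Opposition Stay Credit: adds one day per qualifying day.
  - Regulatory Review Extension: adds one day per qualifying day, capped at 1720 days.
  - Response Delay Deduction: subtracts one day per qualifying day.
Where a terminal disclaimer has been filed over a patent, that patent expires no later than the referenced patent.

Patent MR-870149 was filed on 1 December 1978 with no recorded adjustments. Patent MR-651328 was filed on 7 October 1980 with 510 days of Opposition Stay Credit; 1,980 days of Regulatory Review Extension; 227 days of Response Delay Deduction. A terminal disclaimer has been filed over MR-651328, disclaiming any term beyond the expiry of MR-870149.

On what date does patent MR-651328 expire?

Natural term of MR-651328:
  Base: filing + 20 years → 7 October 2000.
  Opposition Stay Credit: +510 days → 1 March 2002.
  Regulatory Review Extension: 1980 days claimed exceeds the 1720-day cap, so +1720 days → 15 November 2006.
  Response Delay Deduction: −227 days → 2 April 2006.
Expiry of referenced patent MR-870149:
  Base: filing + 20 years → 1 December 1998.
Terminal disclaimer: MR-651328 expires on the earlier of 2 April 2006 and 1 December 1998.

1998-12-01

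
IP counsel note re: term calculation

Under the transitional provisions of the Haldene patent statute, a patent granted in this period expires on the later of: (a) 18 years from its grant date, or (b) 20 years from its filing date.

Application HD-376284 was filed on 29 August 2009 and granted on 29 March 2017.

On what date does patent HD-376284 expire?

(a) grant + 18 years → 29 March 2035.
(b) filing + 20 years → 29 August 2029.
Later of the two: 29 March 2035.

2035-03-29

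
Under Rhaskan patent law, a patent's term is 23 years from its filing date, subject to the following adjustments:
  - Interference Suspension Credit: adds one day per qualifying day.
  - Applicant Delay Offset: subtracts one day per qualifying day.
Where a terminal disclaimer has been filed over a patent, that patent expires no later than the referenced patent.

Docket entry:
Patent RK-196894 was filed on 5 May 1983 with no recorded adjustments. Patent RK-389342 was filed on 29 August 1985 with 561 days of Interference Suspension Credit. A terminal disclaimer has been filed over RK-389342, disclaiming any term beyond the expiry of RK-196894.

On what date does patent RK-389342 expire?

2006-05-05

Natural term of RK-389342:
  Base: filing + 23 years → 29 August 2008.
  Interference Suspension Credit: +561 days → 13 March 2010.
Expiry of referenced patent RK-196894:
  Base: filing + 23 years → 5 May 2006.
Terminal disclaimer: RK-389342 expires on the earlier of 13 March 2010 and 5 May 2006.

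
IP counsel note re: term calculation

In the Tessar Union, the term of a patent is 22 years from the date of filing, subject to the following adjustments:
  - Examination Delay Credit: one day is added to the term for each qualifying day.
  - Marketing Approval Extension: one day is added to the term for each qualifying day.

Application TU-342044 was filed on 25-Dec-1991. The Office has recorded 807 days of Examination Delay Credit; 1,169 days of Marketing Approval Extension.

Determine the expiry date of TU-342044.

2019-05-24

Base term: filing date + 22 years → 25 December 2013.
Examination Delay Credit: +807 days → 11 March 2016.
Marketing Approval Extension: +1169 days → 24 May 2019.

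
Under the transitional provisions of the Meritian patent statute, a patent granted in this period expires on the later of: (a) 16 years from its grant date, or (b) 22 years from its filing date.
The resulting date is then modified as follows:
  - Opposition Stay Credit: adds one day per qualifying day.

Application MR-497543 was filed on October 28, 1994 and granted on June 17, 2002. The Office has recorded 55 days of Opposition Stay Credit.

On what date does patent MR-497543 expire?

(a) grant + 16 years → 17 June 2018.
(b) filing + 22 years → 28 October 2016.
Later of the two: 17 June 2018.
Opposition Stay Credit: +55 days → 11 August 2018.

August 11, 2018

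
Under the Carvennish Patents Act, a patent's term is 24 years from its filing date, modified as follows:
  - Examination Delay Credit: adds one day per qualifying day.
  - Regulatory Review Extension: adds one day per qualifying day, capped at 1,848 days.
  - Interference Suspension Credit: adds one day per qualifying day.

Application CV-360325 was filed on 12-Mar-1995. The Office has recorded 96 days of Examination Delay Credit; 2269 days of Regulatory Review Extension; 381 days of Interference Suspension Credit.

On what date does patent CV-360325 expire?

July 23, 2025

Base term: filing date + 24 years → 12 March 2019.
Examination Delay Credit: +96 days → 16 June 2019.
Regulatory Review Extension: 2269 days claimed exceeds the 1848-day cap, so +1848 days → 7 July 2024.
Interference Suspension Credit: +381 days → 23 July 2025.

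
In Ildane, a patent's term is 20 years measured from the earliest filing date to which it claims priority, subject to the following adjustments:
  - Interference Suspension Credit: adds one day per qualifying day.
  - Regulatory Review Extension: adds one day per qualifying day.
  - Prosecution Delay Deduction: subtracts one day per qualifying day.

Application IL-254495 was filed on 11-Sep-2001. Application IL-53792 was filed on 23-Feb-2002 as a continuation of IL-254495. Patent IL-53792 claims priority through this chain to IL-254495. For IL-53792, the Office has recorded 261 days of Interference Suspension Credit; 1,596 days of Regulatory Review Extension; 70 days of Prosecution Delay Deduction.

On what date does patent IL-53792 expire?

2026-08-03

Earliest priority filing: 11 September 2001.
Base term: 11 September 2001 + 20 years → 11 September 2021.
Interference Suspension Credit: +261 days → 30 May 2022.
Regulatory Review Extension: +1596 days → 12 October 2026.
Prosecution Delay Deduction: −70 days → 3 August 2026.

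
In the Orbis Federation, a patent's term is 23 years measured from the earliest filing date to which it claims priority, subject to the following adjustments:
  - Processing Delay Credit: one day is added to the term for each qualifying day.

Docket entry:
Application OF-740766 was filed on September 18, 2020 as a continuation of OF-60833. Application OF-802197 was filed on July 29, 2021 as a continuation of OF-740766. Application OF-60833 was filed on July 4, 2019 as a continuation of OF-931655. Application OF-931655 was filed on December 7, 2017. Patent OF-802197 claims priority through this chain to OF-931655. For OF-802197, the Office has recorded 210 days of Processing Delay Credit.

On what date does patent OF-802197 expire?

Earliest priority filing: 7 December 2017.
Base term: 7 December 2017 + 23 years → 7 December 2040.
Processing Delay Credit: +210 days → 5 July 2041.

July 5, 2041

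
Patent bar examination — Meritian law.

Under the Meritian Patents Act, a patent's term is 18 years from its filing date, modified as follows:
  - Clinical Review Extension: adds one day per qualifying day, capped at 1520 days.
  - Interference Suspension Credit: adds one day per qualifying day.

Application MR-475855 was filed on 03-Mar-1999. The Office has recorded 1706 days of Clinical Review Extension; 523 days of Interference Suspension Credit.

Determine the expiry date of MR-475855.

October 6, 2022

Base term: filing date + 18 years → 3 March 2017.
Clinical Review Extension: 1706 days claimed exceeds the 1520-day cap, so +1520 days → 1 May 2021.
Interference Suspension Credit: +523 days → 6 October 2022.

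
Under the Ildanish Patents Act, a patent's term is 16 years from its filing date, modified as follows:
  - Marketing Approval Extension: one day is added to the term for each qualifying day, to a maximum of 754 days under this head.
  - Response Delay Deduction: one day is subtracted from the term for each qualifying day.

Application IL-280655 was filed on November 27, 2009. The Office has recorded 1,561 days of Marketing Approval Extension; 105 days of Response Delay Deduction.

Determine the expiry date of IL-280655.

September 7, 2027

Base term: filing date + 16 years → 27 November 2025.
Marketing Approval Extension: 1561 days claimed exceeds the 754-day cap, so +754 days → 21 December 2027.
Response Delay Deduction: −105 days → 7 September 2027.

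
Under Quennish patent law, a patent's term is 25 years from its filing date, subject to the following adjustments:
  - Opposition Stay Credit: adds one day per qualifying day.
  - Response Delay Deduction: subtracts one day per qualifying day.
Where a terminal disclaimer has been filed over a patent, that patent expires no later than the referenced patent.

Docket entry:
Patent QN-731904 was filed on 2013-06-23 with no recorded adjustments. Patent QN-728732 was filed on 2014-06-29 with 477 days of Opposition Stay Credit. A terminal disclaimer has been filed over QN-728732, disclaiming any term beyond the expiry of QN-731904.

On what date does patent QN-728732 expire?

June 23, 2038

Natural term of QN-728732:
  Base: filing + 25 years → 29 June 2039.
  Opposition Stay Credit: +477 days → 18 October 2040.
Expiry of referenced patent QN-731904:
  Base: filing + 25 years → 23 June 2038.
Terminal disclaimer: QN-728732 expires on the earlier of 18 October 2040 and 23 June 2038.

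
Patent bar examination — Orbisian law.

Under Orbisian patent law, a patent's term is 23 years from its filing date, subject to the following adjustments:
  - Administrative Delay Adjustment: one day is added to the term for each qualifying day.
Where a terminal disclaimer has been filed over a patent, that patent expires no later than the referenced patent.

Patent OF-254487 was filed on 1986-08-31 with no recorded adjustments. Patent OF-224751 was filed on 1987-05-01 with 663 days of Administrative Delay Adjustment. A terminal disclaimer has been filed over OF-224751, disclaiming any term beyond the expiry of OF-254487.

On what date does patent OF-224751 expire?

August 31, 2009

Natural term of OF-224751:
  Base: filing + 23 years → 1 May 2010.
  Administrative Delay Adjustment: +663 days → 23 February 2012.
Expiry of referenced patent OF-254487:
  Base: filing + 23 years → 31 August 2009.
Terminal disclaimer: OF-224751 expires on the earlier of 23 February 2012 and 31 August 2009.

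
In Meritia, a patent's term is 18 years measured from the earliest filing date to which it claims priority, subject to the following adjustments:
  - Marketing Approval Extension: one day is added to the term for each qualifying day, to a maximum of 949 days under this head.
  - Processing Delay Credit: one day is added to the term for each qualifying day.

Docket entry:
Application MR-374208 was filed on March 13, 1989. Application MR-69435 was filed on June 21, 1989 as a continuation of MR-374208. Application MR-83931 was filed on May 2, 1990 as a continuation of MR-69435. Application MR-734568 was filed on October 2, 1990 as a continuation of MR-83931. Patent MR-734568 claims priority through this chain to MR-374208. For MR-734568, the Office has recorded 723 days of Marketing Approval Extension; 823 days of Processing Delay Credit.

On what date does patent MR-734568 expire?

Earliest priority filing: 13 March 1989.
Base term: 13 March 1989 + 18 years → 13 March 2007.
Marketing Approval Extension: 723 days (within the 949-day cap) → +723 days → 5 March 2009.
Processing Delay Credit: +823 days → 6 June 2011.

2011-06-06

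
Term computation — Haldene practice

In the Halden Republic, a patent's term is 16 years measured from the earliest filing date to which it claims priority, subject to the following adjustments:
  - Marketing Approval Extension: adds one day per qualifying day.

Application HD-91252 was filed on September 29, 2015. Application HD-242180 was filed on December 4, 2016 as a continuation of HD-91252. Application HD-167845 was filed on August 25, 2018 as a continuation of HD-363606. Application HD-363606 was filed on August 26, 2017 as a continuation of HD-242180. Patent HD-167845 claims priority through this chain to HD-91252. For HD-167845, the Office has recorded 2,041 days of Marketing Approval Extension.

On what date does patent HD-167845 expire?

May 1, 2037

Earliest priority filing: 29 September 2015.
Base term: 29 September 2015 + 16 years → 29 September 2031.
Marketing Approval Extension: +2041 days → 1 May 2037.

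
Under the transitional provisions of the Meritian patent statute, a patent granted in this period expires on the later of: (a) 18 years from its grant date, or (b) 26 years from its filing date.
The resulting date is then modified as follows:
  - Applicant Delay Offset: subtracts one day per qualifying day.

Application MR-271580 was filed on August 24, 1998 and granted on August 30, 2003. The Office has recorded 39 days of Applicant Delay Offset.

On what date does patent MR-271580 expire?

(a) grant + 18 years → 30 August 2021.
(b) filing + 26 years → 24 August 2024.
Later of the two: 24 August 2024.
Applicant Delay Offset: −39 days → 16 July 2024.

2024-07-16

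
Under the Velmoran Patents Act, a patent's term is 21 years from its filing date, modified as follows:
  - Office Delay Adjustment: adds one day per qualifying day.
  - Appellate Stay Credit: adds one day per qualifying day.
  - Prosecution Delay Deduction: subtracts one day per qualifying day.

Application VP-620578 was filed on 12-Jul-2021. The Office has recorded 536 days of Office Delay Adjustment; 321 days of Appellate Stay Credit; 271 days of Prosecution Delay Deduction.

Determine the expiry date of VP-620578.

2044-02-18

Base term: filing date + 21 years → 12 July 2042.
Office Delay Adjustment: +536 days → 30 December 2043.
Appellate Stay Credit: +321 days → 15 November 2044.
Prosecution Delay Deduction: −271 days → 18 February 2044.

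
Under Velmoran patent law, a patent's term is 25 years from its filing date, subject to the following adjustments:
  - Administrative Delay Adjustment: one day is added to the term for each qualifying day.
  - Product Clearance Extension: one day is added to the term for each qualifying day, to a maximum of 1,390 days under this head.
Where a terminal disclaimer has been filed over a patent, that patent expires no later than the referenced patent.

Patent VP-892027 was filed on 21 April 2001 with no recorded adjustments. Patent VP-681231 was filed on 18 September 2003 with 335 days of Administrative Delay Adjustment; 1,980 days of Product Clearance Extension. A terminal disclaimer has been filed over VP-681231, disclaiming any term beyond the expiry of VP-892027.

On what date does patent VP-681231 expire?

2026-04-21

Natural term of VP-681231:
  Base: filing + 25 years → 18 September 2028.
  Administrative Delay Adjustment: +335 days → 19 August 2029.
  Product Clearance Extension: 1980 days claimed exceeds the 1390-day cap, so +1390 days → 9 June 2033.
Expiry of referenced patent VP-892027:
  Base: filing + 25 years → 21 April 2026.
Terminal disclaimer: VP-681231 expires on the earlier of 9 June 2033 and 21 April 2026.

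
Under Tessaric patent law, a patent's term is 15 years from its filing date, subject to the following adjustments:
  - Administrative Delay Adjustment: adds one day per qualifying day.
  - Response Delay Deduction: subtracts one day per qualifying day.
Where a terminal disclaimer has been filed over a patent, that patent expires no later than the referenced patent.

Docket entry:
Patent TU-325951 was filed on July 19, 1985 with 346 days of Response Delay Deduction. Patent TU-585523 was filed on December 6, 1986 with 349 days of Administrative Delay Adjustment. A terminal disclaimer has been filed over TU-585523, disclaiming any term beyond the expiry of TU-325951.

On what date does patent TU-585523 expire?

Natural term of TU-585523:
  Base: filing + 15 years → 6 December 2001.
  Administrative Delay Adjustment: +349 days → 20 November 2002.
Expiry of referenced patent TU-325951:
  Base: filing + 15 years → 19 July 2000.
  Response Delay Deduction: −346 days → 8 August 1999.
Terminal disclaimer: TU-585523 expires on the earlier of 20 November 2002 and 8 August 1999.

1999-08-08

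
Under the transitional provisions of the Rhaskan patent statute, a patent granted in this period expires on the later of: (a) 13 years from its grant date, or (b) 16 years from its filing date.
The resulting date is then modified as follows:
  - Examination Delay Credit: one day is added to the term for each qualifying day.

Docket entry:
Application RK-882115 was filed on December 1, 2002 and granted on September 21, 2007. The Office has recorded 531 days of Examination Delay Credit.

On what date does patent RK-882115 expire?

(a) grant + 13 years → 21 September 2020.
(b) filing + 16 years → 1 December 2018.
Later of the two: 21 September 2020.
Examination Delay Credit: +531 days → 6 March 2022.

2022-03-06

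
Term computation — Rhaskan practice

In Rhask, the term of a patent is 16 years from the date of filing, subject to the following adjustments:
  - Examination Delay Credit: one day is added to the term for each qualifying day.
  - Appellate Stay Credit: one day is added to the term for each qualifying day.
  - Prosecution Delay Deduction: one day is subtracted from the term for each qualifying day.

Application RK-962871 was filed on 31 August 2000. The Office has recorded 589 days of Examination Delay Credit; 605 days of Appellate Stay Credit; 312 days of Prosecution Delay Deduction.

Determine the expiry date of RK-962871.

Base term: filing date + 16 years → 31 August 2016.
Examination Delay Credit: +589 days → 12 April 2018.
Appellate Stay Credit: +605 days → 8 December 2019.
Prosecution Delay Deduction: −312 days → 30 January 2019.

January 30, 2019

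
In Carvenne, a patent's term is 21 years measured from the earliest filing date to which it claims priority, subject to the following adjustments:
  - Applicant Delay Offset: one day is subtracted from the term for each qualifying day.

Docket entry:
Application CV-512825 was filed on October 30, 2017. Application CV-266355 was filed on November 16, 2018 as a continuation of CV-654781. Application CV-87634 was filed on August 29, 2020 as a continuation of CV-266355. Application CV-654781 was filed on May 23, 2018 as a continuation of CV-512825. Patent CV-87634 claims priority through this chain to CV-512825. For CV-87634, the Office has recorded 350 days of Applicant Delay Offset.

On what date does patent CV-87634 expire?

Earliest priority filing: 30 October 2017.
Base term: 30 October 2017 + 21 years → 30 October 2038.
Applicant Delay Offset: −350 days → 14 November 2037.

2037-11-14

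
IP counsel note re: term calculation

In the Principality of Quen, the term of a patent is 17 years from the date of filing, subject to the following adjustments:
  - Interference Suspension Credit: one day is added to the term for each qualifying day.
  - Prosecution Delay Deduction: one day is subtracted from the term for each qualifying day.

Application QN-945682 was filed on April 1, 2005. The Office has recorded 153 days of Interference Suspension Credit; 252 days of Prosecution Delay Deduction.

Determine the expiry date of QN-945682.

Base term: filing date + 17 years → 1 April 2022.
Interference Suspension Credit: +153 days → 1 September 2022.
Prosecution Delay Deduction: −252 days → 23 December 2021.

2021-12-23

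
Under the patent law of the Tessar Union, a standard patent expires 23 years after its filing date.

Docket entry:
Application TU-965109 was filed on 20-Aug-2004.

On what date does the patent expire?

August 20, 2027

Filing date + 23 years → 20 August 2027.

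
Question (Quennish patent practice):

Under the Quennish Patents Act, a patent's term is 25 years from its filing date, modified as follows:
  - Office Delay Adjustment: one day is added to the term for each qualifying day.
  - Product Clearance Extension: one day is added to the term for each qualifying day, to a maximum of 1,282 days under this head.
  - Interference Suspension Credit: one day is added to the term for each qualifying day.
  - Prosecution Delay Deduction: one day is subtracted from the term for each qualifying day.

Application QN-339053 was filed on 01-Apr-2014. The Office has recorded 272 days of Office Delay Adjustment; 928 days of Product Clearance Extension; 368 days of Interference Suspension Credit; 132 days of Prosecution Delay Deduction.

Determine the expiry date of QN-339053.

Base term: filing date + 25 years → 1 April 2039.
Office Delay Adjustment: +272 days → 29 December 2039.
Product Clearance Extension: 928 days (within the 1282-day cap) → +928 days → 14 July 2042.
Interference Suspension Credit: +368 days → 17 July 2043.
Prosecution Delay Deduction: −132 days → 7 March 2043.

2043-03-07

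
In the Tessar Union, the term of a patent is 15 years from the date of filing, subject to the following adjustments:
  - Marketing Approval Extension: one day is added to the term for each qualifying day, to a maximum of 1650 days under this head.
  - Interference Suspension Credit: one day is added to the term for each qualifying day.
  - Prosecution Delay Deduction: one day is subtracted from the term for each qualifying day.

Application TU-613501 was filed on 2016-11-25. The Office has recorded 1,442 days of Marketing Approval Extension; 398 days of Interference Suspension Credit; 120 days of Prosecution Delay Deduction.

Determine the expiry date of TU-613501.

2036-08-10

Base term: filing date + 15 years → 25 November 2031.
Marketing Approval Extension: 1442 days (within the 1650-day cap) → +1442 days → 6 November 2035.
Interference Suspension Credit: +398 days → 8 December 2036.
Prosecution Delay Deduction: −120 days → 10 August 2036.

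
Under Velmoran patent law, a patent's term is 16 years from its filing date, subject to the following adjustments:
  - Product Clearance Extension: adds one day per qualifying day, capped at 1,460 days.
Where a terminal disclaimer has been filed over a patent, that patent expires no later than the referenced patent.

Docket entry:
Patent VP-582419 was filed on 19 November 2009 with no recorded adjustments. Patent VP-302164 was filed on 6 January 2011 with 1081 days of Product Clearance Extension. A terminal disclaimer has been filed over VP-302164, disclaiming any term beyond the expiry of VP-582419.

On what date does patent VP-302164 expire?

November 19, 2025

Natural term of VP-302164:
  Base: filing + 16 years → 6 January 2027.
  Product Clearance Extension: 1081 days (within the 1460-day cap) → +1081 days → 22 December 2029.
Expiry of referenced patent VP-582419:
  Base: filing + 16 years → 19 November 2025.
Terminal disclaimer: VP-302164 expires on the earlier of 22 December 2029 and 19 November 2025.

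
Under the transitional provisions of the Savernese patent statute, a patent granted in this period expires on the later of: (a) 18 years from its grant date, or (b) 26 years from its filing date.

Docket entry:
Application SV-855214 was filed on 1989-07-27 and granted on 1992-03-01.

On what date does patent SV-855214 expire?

2015-07-27

(a) grant + 18 years → 1 March 2010.
(b) filing + 26 years → 27 July 2015.
Later of the two: 27 July 2015.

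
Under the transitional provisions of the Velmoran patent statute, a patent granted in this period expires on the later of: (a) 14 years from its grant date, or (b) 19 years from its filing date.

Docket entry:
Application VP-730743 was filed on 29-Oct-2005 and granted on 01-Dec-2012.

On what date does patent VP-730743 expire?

December 1, 2026

(a) grant + 14 years → 1 December 2026.
(b) filing + 19 years → 29 October 2024.
Later of the two: 1 December 2026.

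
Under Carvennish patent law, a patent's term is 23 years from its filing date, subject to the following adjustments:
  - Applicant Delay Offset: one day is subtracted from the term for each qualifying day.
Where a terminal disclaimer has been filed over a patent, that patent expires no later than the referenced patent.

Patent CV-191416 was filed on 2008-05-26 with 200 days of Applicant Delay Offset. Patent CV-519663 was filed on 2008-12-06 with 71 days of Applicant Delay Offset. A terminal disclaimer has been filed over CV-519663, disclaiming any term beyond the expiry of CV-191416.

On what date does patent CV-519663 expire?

Natural term of CV-519663:
  Base: filing + 23 years → 6 December 2031.
  Applicant Delay Offset: −71 days → 26 September 2031.
Expiry of referenced patent CV-191416:
  Base: filing + 23 years → 26 May 2031.
  Applicant Delay Offset: −200 days → 7 November 2030.
Terminal disclaimer: CV-519663 expires on the earlier of 26 September 2031 and 7 November 2030.

2030-11-07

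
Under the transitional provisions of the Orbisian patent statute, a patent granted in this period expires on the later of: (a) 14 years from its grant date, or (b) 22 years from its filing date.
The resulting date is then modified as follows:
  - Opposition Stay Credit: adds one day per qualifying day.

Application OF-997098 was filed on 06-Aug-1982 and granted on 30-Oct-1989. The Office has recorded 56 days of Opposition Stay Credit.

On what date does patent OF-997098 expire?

October 1, 2004

(a) grant + 14 years → 30 October 2003.
(b) filing + 22 years → 6 August 2004.
Later of the two: 6 August 2004.
Opposition Stay Credit: +56 days → 1 October 2004.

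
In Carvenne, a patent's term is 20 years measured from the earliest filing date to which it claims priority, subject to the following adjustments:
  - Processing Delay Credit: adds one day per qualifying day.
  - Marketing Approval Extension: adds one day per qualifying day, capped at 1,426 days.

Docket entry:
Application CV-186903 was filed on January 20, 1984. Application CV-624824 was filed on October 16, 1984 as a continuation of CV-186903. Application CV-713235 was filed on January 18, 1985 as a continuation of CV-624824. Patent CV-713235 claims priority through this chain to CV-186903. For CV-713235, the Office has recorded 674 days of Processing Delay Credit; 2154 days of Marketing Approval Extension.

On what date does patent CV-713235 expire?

2009-10-20

Earliest priority filing: 20 January 1984.
Base term: 20 January 1984 + 20 years → 20 January 2004.
Processing Delay Credit: +674 days → 24 November 2005.
Marketing Approval Extension: 2154 days claimed exceeds the 1426-day cap, so +1426 days → 20 October 2009.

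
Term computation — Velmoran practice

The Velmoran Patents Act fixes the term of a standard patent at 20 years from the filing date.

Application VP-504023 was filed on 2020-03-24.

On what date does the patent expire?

Filing date + 20 years → 24 March 2040.

March 24, 2040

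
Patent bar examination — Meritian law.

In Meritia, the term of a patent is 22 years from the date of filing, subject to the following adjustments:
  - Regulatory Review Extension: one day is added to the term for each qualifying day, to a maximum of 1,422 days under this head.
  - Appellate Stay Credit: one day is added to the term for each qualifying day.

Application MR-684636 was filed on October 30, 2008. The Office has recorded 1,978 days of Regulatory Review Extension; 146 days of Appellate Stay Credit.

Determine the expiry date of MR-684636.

2035-02-14

Base term: filing date + 22 years → 30 October 2030.
Regulatory Review Extension: 1978 days claimed exceeds the 1422-day cap, so +1422 days → 21 September 2034.
Appellate Stay Credit: +146 days → 14 February 2035.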